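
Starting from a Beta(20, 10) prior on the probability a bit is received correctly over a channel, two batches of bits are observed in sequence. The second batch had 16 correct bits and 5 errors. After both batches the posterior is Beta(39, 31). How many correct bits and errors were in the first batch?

Sequential conjugate updates are equivalent to a single update on the pooled data, so total successes = posterior α − prior α and total failures = posterior β − prior β.
Total across both batches: 39−20=19 correct bits, 31−10=21 errors.
Subtract the second batch: 19−16=3 correct bits and 21−5=16 errors.

3 correct bits and 16 errors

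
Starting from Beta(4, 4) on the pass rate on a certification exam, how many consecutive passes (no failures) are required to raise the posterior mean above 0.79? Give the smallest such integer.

k = 12

After k passes and 0 failures the posterior is Beta(4+k, 4), with mean (4+k)/(4+4+k).
Set (4+k)/(8+k) > 0.79 and solve: k > (0.79·8 − 4)/(1 − 0.79) = 11.048.
The smallest integer exceeding 11.048 is 12.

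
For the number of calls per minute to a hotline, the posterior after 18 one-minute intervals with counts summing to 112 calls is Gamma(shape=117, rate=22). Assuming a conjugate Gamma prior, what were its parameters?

A Gamma(α, β) prior (rate parametrization) on a Poisson rate with n observations summing to S gives posterior Gamma(α+S, β+n).
So α = 117 − 112 = 5 and β = 22 − 18 = 4.

Gamma(shape=5, rate=4)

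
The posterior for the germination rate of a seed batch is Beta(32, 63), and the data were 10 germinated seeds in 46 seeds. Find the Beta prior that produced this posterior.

Beta(22, 27)

A Beta(α, β) prior with s successes and f failures in binomial data gives a Beta(α+s, β+f) posterior.
So α = 32 − 10 = 22 and β = 63 − 36 = 27.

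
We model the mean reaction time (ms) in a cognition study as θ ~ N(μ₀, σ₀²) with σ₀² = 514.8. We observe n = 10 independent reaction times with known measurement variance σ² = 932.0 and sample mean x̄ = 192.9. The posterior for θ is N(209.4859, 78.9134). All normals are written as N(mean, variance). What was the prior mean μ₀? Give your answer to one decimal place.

μ₀ = 301.1

The posterior mean is a precision-weighted average: μ_n = (τ₀μ₀ + τ_data·x̄)/(τ₀+τ_data), with τ₀=1/σ₀² and τ_data=n/σ².
Here τ₀ = 1/514.8 = 0.001943 and τ_data = 10/932.0 = 0.010730, so τ_n = 0.012673.
Rearranging for μ₀: μ₀ = (μ_n·τ_n − τ_data·x̄)/τ₀ = (209.4859·0.012673 − 0.010730·192.9) / 0.001943 = 0.584998/0.001943 ≈ 301.1.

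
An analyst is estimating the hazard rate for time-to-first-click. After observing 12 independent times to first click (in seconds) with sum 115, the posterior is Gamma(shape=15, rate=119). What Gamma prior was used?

For an exponential likelihood with a Gamma(α, β) prior on the rate, n observations with total T give posterior Gamma(α+n, β+T).
So α = 15 − 12 = 3 and β = 119 − 115 = 4.

Gamma(shape=3, rate=4)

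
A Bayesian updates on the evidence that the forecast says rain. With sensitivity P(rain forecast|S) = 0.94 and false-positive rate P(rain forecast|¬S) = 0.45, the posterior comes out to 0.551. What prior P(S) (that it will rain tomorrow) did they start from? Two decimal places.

In odds form, posterior odds = prior odds × likelihood ratio, so prior odds = posterior odds ÷ LR.
Posterior odds = 0.551/(1−0.551) = 1.2272. LR = 0.94/0.45 = 2.0889.
Prior odds = 1.2272/2.0889 = 0.5875, so P(S) = 0.5875/(1+0.5875) ≈ 0.37.

P(S) = 0.37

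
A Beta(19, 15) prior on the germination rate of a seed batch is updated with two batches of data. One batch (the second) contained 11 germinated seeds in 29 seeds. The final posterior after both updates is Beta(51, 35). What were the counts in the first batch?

21 germinated seeds and 2 non-germinating seeds

Because Beta–binomial updating is additive in the counts, the combined data contributed (α_post−α_prior, β_post−β_prior) successes and failures.
Total across both batches: 51−19=32 germinated seeds, 35−15=20 non-germinating seeds.
Subtract the second batch: 32−11=21 germinated seeds and 20−18=2 non-germinating seeds.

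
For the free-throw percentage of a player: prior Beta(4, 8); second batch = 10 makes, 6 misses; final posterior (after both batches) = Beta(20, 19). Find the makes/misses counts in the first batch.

Sequential conjugate updates are equivalent to a single update on the pooled data, so total successes = posterior α − prior α and total failures = posterior β − prior β.
Total across both batches: 20−4=16 makes, 19−8=11 misses.
Subtract the second batch: 16−10=6 makes and 11−6=5 misses.

6 makes and 5 misses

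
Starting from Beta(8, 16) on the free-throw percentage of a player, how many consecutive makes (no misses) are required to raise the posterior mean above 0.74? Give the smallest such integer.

After k makes and 0 misses the posterior is Beta(8+k, 16), with mean (8+k)/(8+16+k).
Set (8+k)/(24+k) > 0.74 and solve: k > (0.74·24 − 8)/(1 − 0.74) = 37.538.
The smallest integer exceeding 37.538 is 38.

k = 38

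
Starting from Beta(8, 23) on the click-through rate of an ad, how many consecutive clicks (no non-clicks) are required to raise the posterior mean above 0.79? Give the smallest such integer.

k = 79

After k clicks and 0 non-clicks the posterior is Beta(8+k, 23), with mean (8+k)/(8+23+k).
Set (8+k)/(31+k) > 0.79 and solve: k > (0.79·31 − 8)/(1 − 0.79) = 78.524.
The smallest integer exceeding 78.524 is 79.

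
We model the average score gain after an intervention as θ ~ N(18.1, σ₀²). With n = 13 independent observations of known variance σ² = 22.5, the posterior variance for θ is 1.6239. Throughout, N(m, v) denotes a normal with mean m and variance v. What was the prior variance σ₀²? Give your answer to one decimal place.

For the Normal–Normal model with known σ², precisions add: τ_n = τ₀ + n/σ².
So 1/σ₀² = 1/1.6239 − 13/22.5 = 0.615801 − 0.577778 = 0.038023.
Hence σ₀² = 1/0.038023 ≈ 26.3.

σ₀² = 26.3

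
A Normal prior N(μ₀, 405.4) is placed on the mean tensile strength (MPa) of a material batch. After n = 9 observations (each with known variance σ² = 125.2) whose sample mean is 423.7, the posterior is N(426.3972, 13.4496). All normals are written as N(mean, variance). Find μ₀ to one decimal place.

With known observation variance, the Normal–Normal posterior has precision τ_n = τ₀ + n/σ² and mean μ_n = (τ₀μ₀ + (n/σ²)x̄)/τ_n.
Here τ₀ = 1/405.4 = 0.002467 and τ_data = 9/125.2 = 0.071885, so τ_n = 0.074352.
Rearranging for μ₀: μ₀ = (μ_n·τ_n − τ_data·x̄)/τ₀ = (426.3972·0.074352 − 0.071885·423.7) / 0.002467 = 1.245810/0.002467 ≈ 505.0.

μ₀ = 505.0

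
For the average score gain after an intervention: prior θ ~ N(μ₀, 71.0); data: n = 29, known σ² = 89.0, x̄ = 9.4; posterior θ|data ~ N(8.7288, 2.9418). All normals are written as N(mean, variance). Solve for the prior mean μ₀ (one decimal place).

The posterior mean is a precision-weighted average: μ_n = (τ₀μ₀ + τ_data·x̄)/(τ₀+τ_data), with τ₀=1/σ₀² and τ_data=n/σ².
Here τ₀ = 1/71.0 = 0.014085 and τ_data = 29/89.0 = 0.325843, so τ_n = 0.339928.
Rearranging for μ₀: μ₀ = (μ_n·τ_n − τ_data·x̄)/τ₀ = (8.7288·0.339928 − 0.325843·9.4) / 0.014085 = -0.095761/0.014085 ≈ -6.8.

μ₀ = -6.8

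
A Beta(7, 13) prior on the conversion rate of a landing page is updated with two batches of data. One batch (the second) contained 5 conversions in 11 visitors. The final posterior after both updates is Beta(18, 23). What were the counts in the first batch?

Because Beta–binomial updating is additive in the counts, the combined data contributed (α_post−α_prior, β_post−β_prior) successes and failures.
Total across both batches: 18−7=11 conversions, 23−13=10 bounces.
Subtract the second batch: 11−5=6 conversions and 10−6=4 bounces.

6 conversions and 4 bounces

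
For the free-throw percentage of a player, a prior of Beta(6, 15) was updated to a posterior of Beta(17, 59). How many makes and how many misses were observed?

11 makes and 44 misses

Under Beta–binomial conjugacy the posterior parameters are (α+s, β+f).
So s = 17 − 6 = 11 and f = 59 − 15 = 44.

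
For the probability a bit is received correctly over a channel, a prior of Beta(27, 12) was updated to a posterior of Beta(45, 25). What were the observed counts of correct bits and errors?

Under Beta–binomial conjugacy the posterior parameters are (a+s, b+f).
Match parameters: s=45−27=18, f=25−12=13.

18 correct bits and 13 errors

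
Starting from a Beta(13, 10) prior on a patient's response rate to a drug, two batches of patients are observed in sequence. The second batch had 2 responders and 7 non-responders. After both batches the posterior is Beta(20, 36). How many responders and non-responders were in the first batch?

5 responders and 19 non-responders

Sequential conjugate updates are equivalent to a single update on the pooled data, so total successes = posterior α − prior α and total failures = posterior β − prior β.
Total across both batches: 20−13=7 responders, 36−10=26 non-responders.
Subtract the second batch: 7−2=5 responders and 26−7=19 non-responders.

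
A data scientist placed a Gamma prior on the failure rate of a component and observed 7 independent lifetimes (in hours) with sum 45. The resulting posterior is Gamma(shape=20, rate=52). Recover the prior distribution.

For an exponential likelihood with a Gamma(α, β) prior on the rate, n observations with total T give posterior Gamma(α+n, β+T).
So α = 20 − 7 = 13 and β = 52 − 45 = 7.

Gamma(shape=13, rate=7)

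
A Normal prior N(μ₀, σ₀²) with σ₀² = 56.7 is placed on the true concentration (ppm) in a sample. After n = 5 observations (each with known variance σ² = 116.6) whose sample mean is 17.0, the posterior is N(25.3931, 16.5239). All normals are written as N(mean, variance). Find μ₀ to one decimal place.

With known observation variance, the Normal–Normal posterior has precision τ_n = τ₀ + n/σ² and mean μ_n = (τ₀μ₀ + (n/σ²)x̄)/τ_n.
Here τ₀ = 1/56.7 = 0.017637 and τ_data = 5/116.6 = 0.042882, so τ_n = 0.060519.
Rearranging for μ₀: μ₀ = (μ_n·τ_n − τ_data·x̄)/τ₀ = (25.3931·0.060519 − 0.042882·17.0) / 0.017637 = 0.807771/0.017637 ≈ 45.8.

μ₀ = 45.8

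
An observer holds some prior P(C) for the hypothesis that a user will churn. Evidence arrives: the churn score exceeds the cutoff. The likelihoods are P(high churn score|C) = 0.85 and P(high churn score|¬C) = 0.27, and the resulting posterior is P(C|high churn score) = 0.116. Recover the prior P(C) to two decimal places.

Bayes' rule in odds form gives O(C|E) = O(C)·[P(E|C)/P(E|¬C)], hence O(C) = O(C|E)/LR.
Posterior odds = 0.116/(1−0.116) = 0.1312. LR = 0.85/0.27 = 3.1481.
Prior odds = 0.1312/3.1481 = 0.0417, so P(C) = 0.0417/(1+0.0417) ≈ 0.04.

P(C) = 0.04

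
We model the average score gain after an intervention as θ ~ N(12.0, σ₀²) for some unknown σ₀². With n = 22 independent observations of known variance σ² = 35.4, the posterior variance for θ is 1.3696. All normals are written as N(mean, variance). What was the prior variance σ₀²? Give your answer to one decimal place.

σ₀² = 9.2

Posterior precision equals prior precision plus data precision: 1/σ_n² = 1/σ₀² + n/σ².
So 1/σ₀² = 1/1.3696 − 22/35.4 = 0.730140 − 0.621469 = 0.108671.
Hence σ₀² = 1/0.108671 ≈ 9.2.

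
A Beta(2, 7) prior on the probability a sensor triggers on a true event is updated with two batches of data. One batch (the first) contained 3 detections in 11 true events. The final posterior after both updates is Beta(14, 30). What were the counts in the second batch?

9 detections and 15 misses

Because Beta–binomial updating is additive in the counts, the combined data contributed (α_post−α_prior, β_post−β_prior) successes and failures.
Total across both batches: 14−2=12 detections, 30−7=23 misses.
Subtract the first batch: 12−3=9 detections and 23−8=15 misses.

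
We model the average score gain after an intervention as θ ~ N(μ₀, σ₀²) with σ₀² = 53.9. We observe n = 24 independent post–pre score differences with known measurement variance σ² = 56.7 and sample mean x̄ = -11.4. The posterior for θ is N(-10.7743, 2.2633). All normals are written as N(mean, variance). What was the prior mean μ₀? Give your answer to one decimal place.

μ₀ = 3.5

With known observation variance, the Normal–Normal posterior has precision τ_n = τ₀ + n/σ² and mean μ_n = (τ₀μ₀ + (n/σ²)x̄)/τ_n.
Here τ₀ = 1/53.9 = 0.018553 and τ_data = 24/56.7 = 0.423280, so τ_n = 0.441833.
Rearranging for μ₀: μ₀ = (μ_n·τ_n − τ_data·x̄)/τ₀ = (-10.7743·0.441833 − 0.423280·-11.4) / 0.018553 = 0.064951/0.018553 ≈ 3.5.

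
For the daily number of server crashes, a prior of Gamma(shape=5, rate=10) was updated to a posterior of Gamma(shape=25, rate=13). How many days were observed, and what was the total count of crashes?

n = 3 days with total 20 crashes

A Gamma(α, β) prior (rate parametrization) on a Poisson rate with n observations summing to S gives posterior Gamma(α+S, β+n).
Matching: Σxᵢ = 25 − 5 = 20 and n = 13 − 10 = 3.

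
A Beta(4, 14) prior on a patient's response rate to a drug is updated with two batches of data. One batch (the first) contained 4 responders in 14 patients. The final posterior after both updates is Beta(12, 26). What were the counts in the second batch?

4 responders and 2 non-responders

Sequential conjugate updates are equivalent to a single update on the pooled data, so total successes = posterior α − prior α and total failures = posterior β − prior β.
Total across both batches: 12−4=8 responders, 26−14=12 non-responders.
Subtract the first batch: 8−4=4 responders and 12−10=2 non-responders.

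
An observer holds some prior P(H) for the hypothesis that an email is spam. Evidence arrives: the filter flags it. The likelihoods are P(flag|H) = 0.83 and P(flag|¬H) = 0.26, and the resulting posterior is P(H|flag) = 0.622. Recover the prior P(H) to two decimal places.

P(H) = 0.34

Bayes' rule in odds form gives O(H|E) = O(H)·[P(E|H)/P(E|¬H)], hence O(H) = O(H|E)/LR.
Posterior odds = 0.622/(1−0.622) = 1.6455. LR = 0.83/0.26 = 3.1923.
Prior odds = 1.6455/3.1923 = 0.5155, so P(H) = 0.5155/(1+0.5155) ≈ 0.34.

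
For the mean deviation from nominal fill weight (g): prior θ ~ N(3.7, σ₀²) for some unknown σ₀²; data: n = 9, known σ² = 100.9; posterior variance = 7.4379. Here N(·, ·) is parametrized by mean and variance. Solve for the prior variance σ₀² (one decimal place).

σ₀² = 22.1

For the Normal–Normal model with known σ², precisions add: τ_n = τ₀ + n/σ².
So 1/σ₀² = 1/7.4379 − 9/100.9 = 0.134447 − 0.089197 = 0.045250.
Hence σ₀² = 1/0.045250 ≈ 22.1.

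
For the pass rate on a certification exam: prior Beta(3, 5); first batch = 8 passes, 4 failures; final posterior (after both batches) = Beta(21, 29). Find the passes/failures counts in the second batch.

Because Beta–binomial updating is additive in the counts, the combined data contributed (α_post−α_prior, β_post−β_prior) successes and failures.
Total across both batches: 21−3=18 passes, 29−5=24 failures.
Subtract the first batch: 18−8=10 passes and 24−4=20 failures.

10 passes and 20 failures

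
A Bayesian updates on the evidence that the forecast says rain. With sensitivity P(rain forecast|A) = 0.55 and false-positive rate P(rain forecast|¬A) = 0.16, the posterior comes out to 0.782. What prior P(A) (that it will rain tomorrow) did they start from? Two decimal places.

P(A) = 0.51

Bayes' rule in odds form gives O(A|E) = O(A)·[P(E|A)/P(E|¬A)], hence O(A) = O(A|E)/LR.
Posterior odds = 0.782/(1−0.782) = 3.5872. LR = 0.55/0.16 = 3.4375.
Prior odds = 3.5872/3.4375 = 1.0435, so P(A) = 1.0435/(1+1.0435) ≈ 0.51.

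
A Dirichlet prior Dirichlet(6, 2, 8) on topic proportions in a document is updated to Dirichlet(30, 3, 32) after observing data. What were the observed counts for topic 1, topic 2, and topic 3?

counts (24, 1, 24)

For a Dirichlet(α) prior with multinomial counts c, the posterior is Dirichlet(α + c) componentwise.
Counts are posterior − prior componentwise: 30−6=24, 3−2=1, 32−8=24.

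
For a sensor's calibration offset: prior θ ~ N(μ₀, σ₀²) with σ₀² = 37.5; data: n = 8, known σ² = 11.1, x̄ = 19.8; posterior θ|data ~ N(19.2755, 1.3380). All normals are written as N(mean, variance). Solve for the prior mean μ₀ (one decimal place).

μ₀ = 5.1

With known observation variance, the Normal–Normal posterior has precision τ_n = τ₀ + n/σ² and mean μ_n = (τ₀μ₀ + (n/σ²)x̄)/τ_n.
Here τ₀ = 1/37.5 = 0.026667 and τ_data = 8/11.1 = 0.720721, so τ_n = 0.747388.
Rearranging for μ₀: μ₀ = (μ_n·τ_n − τ_data·x̄)/τ₀ = (19.2755·0.747388 − 0.720721·19.8) / 0.026667 = 0.136002/0.026667 ≈ 5.1.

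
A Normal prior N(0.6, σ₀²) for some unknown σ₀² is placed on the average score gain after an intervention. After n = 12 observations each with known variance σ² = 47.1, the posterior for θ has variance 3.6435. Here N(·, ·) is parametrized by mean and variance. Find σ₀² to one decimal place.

For the Normal–Normal model with known σ², precisions add: τ_n = τ₀ + n/σ².
So 1/σ₀² = 1/3.6435 − 12/47.1 = 0.274461 − 0.254777 = 0.019684.
Hence σ₀² = 1/0.019684 ≈ 50.8.

σ₀² = 50.8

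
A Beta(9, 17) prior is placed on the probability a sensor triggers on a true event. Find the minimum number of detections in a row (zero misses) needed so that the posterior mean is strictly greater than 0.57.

After k detections and 0 misses the posterior is Beta(9+k, 17), with mean (9+k)/(9+17+k).
Set (9+k)/(26+k) > 0.57 and solve: k > (0.57·26 − 9)/(1 − 0.57) = 13.535.
The smallest integer exceeding 13.535 is 14.

k = 14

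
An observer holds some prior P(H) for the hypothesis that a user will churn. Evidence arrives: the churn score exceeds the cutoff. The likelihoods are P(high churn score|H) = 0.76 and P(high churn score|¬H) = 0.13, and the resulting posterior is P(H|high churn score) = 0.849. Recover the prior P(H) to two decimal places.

P(H) = 0.49

In odds form, posterior odds = prior odds × likelihood ratio, so prior odds = posterior odds ÷ LR.
Posterior odds = 0.849/(1−0.849) = 5.6225. LR = 0.76/0.13 = 5.8462.
Prior odds = 5.6225/5.8462 = 0.9617, so P(H) = 0.9617/(1+0.9617) ≈ 0.49.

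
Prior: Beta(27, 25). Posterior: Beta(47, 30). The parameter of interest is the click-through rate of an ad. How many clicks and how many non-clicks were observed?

20 clicks and 5 non-clicks

Beta is conjugate to the binomial likelihood: posterior = Beta(a+s, b+f).
So s = 47 − 27 = 20 and f = 30 − 25 = 5.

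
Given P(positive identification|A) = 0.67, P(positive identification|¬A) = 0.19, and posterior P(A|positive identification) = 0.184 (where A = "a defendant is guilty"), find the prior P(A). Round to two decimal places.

P(A) = 0.06

Bayes' rule in odds form gives O(A|E) = O(A)·[P(E|A)/P(E|¬A)], hence O(A) = O(A|E)/LR.
Posterior odds = 0.184/(1−0.184) = 0.2255. LR = 0.67/0.19 = 3.5263.
Prior odds = 0.2255/3.5263 = 0.0639, so P(A) = 0.0639/(1+0.0639) ≈ 0.06.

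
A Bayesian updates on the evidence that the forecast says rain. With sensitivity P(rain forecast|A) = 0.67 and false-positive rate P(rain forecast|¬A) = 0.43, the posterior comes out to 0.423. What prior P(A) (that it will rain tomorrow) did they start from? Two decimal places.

P(A) = 0.32

Bayes' rule in odds form gives O(A|E) = O(A)·[P(E|A)/P(E|¬A)], hence O(A) = O(A|E)/LR.
Posterior odds = 0.423/(1−0.423) = 0.7331. LR = 0.67/0.43 = 1.5581.
Prior odds = 0.7331/1.5581 = 0.4705, so P(A) = 0.4705/(1+0.4705) ≈ 0.32.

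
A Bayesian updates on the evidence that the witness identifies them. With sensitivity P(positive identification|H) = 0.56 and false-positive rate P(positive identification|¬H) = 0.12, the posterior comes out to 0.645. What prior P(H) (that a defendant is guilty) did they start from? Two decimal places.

P(H) = 0.28

In odds form, posterior odds = prior odds × likelihood ratio, so prior odds = posterior odds ÷ LR.
Posterior odds = 0.645/(1−0.645) = 1.8169. LR = 0.56/0.12 = 4.6667.
Prior odds = 1.8169/4.6667 = 0.3893, so P(H) = 0.3893/(1+0.3893) ≈ 0.28.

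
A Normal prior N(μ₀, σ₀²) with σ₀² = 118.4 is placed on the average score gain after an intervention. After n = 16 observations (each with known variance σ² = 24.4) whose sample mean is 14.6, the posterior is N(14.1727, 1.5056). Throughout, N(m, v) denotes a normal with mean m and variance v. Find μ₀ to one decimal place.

μ₀ = -19.0

The posterior mean is a precision-weighted average: μ_n = (τ₀μ₀ + τ_data·x̄)/(τ₀+τ_data), with τ₀=1/σ₀² and τ_data=n/σ².
Here τ₀ = 1/118.4 = 0.008446 and τ_data = 16/24.4 = 0.655738, so τ_n = 0.664184.
Rearranging for μ₀: μ₀ = (μ_n·τ_n − τ_data·x̄)/τ₀ = (14.1727·0.664184 − 0.655738·14.6) / 0.008446 = -0.160494/0.008446 ≈ -19.0.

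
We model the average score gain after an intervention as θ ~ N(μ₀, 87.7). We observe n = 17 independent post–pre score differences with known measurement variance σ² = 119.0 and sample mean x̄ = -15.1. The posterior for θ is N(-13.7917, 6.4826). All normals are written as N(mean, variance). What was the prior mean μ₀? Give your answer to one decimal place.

With known observation variance, the Normal–Normal posterior has precision τ_n = τ₀ + n/σ² and mean μ_n = (τ₀μ₀ + (n/σ²)x̄)/τ_n.
Here τ₀ = 1/87.7 = 0.011403 and τ_data = 17/119.0 = 0.142857, so τ_n = 0.154260.
Rearranging for μ₀: μ₀ = (μ_n·τ_n − τ_data·x̄)/τ₀ = (-13.7917·0.154260 − 0.142857·-15.1) / 0.011403 = 0.029633/0.011403 ≈ 2.6.

μ₀ = 2.6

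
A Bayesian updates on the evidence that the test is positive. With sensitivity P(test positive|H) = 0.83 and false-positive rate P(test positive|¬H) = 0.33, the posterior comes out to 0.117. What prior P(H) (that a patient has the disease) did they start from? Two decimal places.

P(H) = 0.05

In odds form, posterior odds = prior odds × likelihood ratio, so prior odds = posterior odds ÷ LR.
Posterior odds = 0.117/(1−0.117) = 0.1325. LR = 0.83/0.33 = 2.5152.
Prior odds = 0.1325/2.5152 = 0.0527, so P(H) = 0.0527/(1+0.0527) ≈ 0.05.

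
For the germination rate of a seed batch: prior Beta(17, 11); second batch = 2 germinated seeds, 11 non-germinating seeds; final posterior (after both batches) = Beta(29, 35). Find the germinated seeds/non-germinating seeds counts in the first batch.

10 germinated seeds and 13 non-germinating seeds

Because Beta–binomial updating is additive in the counts, the combined data contributed (α_post−α_prior, β_post−β_prior) successes and failures.
Total across both batches: 29−17=12 germinated seeds, 35−11=24 non-germinating seeds.
Subtract the second batch: 12−2=10 germinated seeds and 24−11=13 non-germinating seeds.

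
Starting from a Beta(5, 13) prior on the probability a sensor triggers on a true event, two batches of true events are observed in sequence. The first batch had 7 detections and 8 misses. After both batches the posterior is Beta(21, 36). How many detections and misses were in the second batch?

9 detections and 15 misses

Sequential conjugate updates are equivalent to a single update on the pooled data, so total successes = posterior α − prior α and total failures = posterior β − prior β.
Total across both batches: 21−5=16 detections, 36−13=23 misses.
Subtract the first batch: 16−7=9 detections and 23−8=15 misses.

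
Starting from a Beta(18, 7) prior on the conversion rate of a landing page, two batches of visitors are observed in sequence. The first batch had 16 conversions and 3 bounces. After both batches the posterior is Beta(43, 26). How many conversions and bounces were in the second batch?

9 conversions and 16 bounces

Because Beta–binomial updating is additive in the counts, the combined data contributed (α_post−α_prior, β_post−β_prior) successes and failures.
Total across both batches: 43−18=25 conversions, 26−7=19 bounces.
Subtract the first batch: 25−16=9 conversions and 19−3=16 bounces.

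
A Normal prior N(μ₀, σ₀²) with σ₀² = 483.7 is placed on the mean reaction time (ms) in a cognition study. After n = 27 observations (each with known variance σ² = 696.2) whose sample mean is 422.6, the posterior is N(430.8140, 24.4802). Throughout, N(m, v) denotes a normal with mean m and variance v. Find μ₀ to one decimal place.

μ₀ = 584.9

With known observation variance, the Normal–Normal posterior has precision τ_n = τ₀ + n/σ² and mean μ_n = (τ₀μ₀ + (n/σ²)x̄)/τ_n.
Here τ₀ = 1/483.7 = 0.002067 and τ_data = 27/696.2 = 0.038782, so τ_n = 0.040849.
Rearranging for μ₀: μ₀ = (μ_n·τ_n − τ_data·x̄)/τ₀ = (430.8140·0.040849 − 0.038782·422.6) / 0.002067 = 1.209048/0.002067 ≈ 584.9.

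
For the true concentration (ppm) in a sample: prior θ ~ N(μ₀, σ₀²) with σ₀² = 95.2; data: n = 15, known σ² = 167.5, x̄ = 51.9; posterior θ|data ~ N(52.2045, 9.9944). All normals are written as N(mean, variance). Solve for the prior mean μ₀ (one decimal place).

μ₀ = 54.8

The posterior mean is a precision-weighted average: μ_n = (τ₀μ₀ + τ_data·x̄)/(τ₀+τ_data), with τ₀=1/σ₀² and τ_data=n/σ².
Here τ₀ = 1/95.2 = 0.010504 and τ_data = 15/167.5 = 0.089552, so τ_n = 0.100056.
Rearranging for μ₀: μ₀ = (μ_n·τ_n − τ_data·x̄)/τ₀ = (52.2045·0.100056 − 0.089552·51.9) / 0.010504 = 0.575625/0.010504 ≈ 54.8.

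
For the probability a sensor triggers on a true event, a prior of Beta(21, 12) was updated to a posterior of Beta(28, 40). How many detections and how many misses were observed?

7 detections and 28 misses

Under Beta–binomial conjugacy the posterior parameters are (α+s, β+f).
Match parameters: s=28−21=7, f=40−12=28.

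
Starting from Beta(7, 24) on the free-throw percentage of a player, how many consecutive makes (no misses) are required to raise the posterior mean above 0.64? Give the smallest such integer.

k = 36

After k makes and 0 misses the posterior is Beta(7+k, 24), with mean (7+k)/(7+24+k).
Set (7+k)/(31+k) > 0.64 and solve: k > (0.64·31 − 7)/(1 − 0.64) = 35.667.
The smallest integer exceeding 35.667 is 36, and checking k=36: (43)/(67) = 0.6418 > 0.64.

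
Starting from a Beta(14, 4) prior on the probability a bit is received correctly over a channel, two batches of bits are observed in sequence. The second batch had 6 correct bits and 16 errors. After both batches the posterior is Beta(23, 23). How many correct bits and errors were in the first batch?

3 correct bits and 3 errors

Because Beta–binomial updating is additive in the counts, the combined data contributed (α_post−α_prior, β_post−β_prior) successes and failures.
Total across both batches: 23−14=9 correct bits, 23−4=19 errors.
Subtract the second batch: 9−6=3 correct bits and 19−16=3 errors.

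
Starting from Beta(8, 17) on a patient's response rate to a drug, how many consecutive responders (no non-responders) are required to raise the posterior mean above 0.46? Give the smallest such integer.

k = 7

After k responders and 0 non-responders the posterior is Beta(8+k, 17), with mean (8+k)/(8+17+k).
Set (8+k)/(25+k) > 0.46 and solve: k > (0.46·25 − 8)/(1 − 0.46) = 6.481.
The smallest integer exceeding 6.481 is 7.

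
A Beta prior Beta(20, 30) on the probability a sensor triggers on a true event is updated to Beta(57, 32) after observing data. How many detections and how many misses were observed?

Beta is conjugate to the binomial likelihood: posterior = Beta(α+s, β+f).
Match parameters: s=57−20=37, f=32−30=2.

37 detections and 2 misses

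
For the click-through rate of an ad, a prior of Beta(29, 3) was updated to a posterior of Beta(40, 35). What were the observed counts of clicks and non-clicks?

11 clicks and 32 non-clicks

Beta is conjugate to the binomial likelihood: posterior = Beta(α+s, β+f).
Match parameters: s=40−29=11, f=35−3=32.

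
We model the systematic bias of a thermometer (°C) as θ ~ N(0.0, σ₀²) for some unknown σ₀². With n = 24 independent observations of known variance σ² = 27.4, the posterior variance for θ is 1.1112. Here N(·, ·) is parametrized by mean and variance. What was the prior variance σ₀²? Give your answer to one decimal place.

σ₀² = 41.6

For the Normal–Normal model with known σ², precisions add: τ_n = τ₀ + n/σ².
So 1/σ₀² = 1/1.1112 − 24/27.4 = 0.899928 − 0.875912 = 0.024016.
Hence σ₀² = 1/0.024016 ≈ 41.6.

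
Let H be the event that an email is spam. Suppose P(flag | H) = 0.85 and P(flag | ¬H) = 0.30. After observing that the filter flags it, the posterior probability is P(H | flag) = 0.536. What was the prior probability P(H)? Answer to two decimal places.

P(H) = 0.29

Bayes' rule in odds form gives O(H|E) = O(H)·[P(E|H)/P(E|¬H)], hence O(H) = O(H|E)/LR.
Posterior odds = 0.536/(1−0.536) = 1.1552. LR = 0.85/0.30 = 2.8333.
Prior odds = 1.1552/2.8333 = 0.4077, so P(H) = 0.4077/(1+0.4077) ≈ 0.29.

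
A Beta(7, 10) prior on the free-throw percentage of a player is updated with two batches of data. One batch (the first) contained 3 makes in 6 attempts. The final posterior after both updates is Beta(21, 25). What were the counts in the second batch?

Because Beta–binomial updating is additive in the counts, the combined data contributed (α_post−α_prior, β_post−β_prior) successes and failures.
Total across both batches: 21−7=14 makes, 25−10=15 misses.
Subtract the first batch: 14−3=11 makes and 15−3=12 misses.

11 makes and 12 misses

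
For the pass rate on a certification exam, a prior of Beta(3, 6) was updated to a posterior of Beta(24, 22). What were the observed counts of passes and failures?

21 passes and 16 failures

A Beta(α, β) prior with s successes and f failures in binomial data gives a Beta(α+s, β+f) posterior.
Match parameters: s=24−3=21, f=22−6=16.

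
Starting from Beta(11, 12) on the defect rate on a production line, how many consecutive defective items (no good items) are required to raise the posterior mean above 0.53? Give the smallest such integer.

k = 3

After k defective items and 0 good items the posterior is Beta(11+k, 12), with mean (11+k)/(11+12+k).
Set (11+k)/(23+k) > 0.53 and solve: k > (0.53·23 − 11)/(1 − 0.53) = 2.532.
The smallest integer exceeding 2.532 is 3.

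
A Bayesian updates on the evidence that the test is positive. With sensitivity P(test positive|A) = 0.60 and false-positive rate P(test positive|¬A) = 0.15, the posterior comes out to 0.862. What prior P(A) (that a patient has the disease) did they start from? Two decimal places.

In odds form, posterior odds = prior odds × likelihood ratio, so prior odds = posterior odds ÷ LR.
Posterior odds = 0.862/(1−0.862) = 6.2464. LR = 0.60/0.15 = 4.0000.
Prior odds = 6.2464/4.0000 = 1.5616, so P(A) = 1.5616/(1+1.5616) ≈ 0.61.

P(A) = 0.61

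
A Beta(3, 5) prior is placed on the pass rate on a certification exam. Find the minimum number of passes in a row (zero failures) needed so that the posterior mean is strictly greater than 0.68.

k = 8

After k passes and 0 failures the posterior is Beta(3+k, 5), with mean (3+k)/(3+5+k).
Set (3+k)/(8+k) > 0.68 and solve: k > (0.68·8 − 3)/(1 − 0.68) = 7.625.
The smallest integer exceeding 7.625 is 8.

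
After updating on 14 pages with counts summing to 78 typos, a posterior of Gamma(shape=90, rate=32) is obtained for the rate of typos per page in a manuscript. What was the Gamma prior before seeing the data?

Gamma(shape=12, rate=18)

A Gamma(α, β) prior (rate parametrization) on a Poisson rate with n observations summing to S gives posterior Gamma(α+S, β+n).
So α = 90 − 78 = 12 and β = 32 − 14 = 18.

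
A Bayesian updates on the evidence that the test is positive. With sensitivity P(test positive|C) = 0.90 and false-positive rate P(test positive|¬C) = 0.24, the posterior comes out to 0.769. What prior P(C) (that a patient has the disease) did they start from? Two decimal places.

P(C) = 0.47

Bayes' rule in odds form gives O(C|E) = O(C)·[P(E|C)/P(E|¬C)], hence O(C) = O(C|E)/LR.
Posterior odds = 0.769/(1−0.769) = 3.3290. LR = 0.90/0.24 = 3.7500.
Prior odds = 3.3290/3.7500 = 0.8877, so P(C) = 0.8877/(1+0.8877) ≈ 0.47.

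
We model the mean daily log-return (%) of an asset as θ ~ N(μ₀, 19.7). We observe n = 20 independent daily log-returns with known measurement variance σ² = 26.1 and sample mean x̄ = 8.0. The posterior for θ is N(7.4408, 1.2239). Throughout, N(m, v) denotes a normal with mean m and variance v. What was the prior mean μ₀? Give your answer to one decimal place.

μ₀ = -1.0

With known observation variance, the Normal–Normal posterior has precision τ_n = τ₀ + n/σ² and mean μ_n = (τ₀μ₀ + (n/σ²)x̄)/τ_n.
Here τ₀ = 1/19.7 = 0.050761 and τ_data = 20/26.1 = 0.766284, so τ_n = 0.817045.
Rearranging for μ₀: μ₀ = (μ_n·τ_n − τ_data·x̄)/τ₀ = (7.4408·0.817045 − 0.766284·8.0) / 0.050761 = -0.050804/0.050761 ≈ -1.0.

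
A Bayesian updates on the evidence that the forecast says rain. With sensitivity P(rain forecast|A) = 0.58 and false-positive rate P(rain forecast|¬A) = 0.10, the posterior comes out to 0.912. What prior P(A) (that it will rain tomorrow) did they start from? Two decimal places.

P(A) = 0.64

In odds form, posterior odds = prior odds × likelihood ratio, so prior odds = posterior odds ÷ LR.
Posterior odds = 0.912/(1−0.912) = 10.3636. LR = 0.58/0.10 = 5.8000.
Prior odds = 10.3636/5.8000 = 1.7868, so P(A) = 1.7868/(1+1.7868) ≈ 0.64.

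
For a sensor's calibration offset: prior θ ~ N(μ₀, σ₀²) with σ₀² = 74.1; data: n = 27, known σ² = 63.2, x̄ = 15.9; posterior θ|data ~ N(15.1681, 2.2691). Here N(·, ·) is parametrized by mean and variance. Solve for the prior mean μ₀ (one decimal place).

μ₀ = -8.0

The posterior mean is a precision-weighted average: μ_n = (τ₀μ₀ + τ_data·x̄)/(τ₀+τ_data), with τ₀=1/σ₀² and τ_data=n/σ².
Here τ₀ = 1/74.1 = 0.013495 and τ_data = 27/63.2 = 0.427215, so τ_n = 0.440710.
Rearranging for μ₀: μ₀ = (μ_n·τ_n − τ_data·x̄)/τ₀ = (15.1681·0.440710 − 0.427215·15.9) / 0.013495 = -0.107985/0.013495 ≈ -8.0.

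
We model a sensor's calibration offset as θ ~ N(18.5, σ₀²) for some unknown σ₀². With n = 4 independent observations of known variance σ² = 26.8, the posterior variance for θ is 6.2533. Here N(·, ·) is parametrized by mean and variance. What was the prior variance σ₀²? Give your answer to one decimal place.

Posterior precision equals prior precision plus data precision: 1/σ_n² = 1/σ₀² + n/σ².
So 1/σ₀² = 1/6.2533 − 4/26.8 = 0.159916 − 0.149254 = 0.010662.
Hence σ₀² = 1/0.010662 ≈ 93.8.

σ₀² = 93.8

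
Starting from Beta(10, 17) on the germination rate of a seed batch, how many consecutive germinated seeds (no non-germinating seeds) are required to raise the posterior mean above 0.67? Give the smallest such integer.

k = 25

After k germinated seeds and 0 non-germinating seeds the posterior is Beta(10+k, 17), with mean (10+k)/(10+17+k).
Set (10+k)/(27+k) > 0.67 and solve: k > (0.67·27 − 10)/(1 − 0.67) = 24.515.
The smallest integer exceeding 24.515 is 25.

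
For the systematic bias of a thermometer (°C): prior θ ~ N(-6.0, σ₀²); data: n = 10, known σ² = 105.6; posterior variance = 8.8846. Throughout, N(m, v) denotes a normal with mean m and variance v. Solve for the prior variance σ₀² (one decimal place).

σ₀² = 56.0

Posterior precision equals prior precision plus data precision: 1/σ_n² = 1/σ₀² + n/σ².
So 1/σ₀² = 1/8.8846 − 10/105.6 = 0.112554 − 0.094697 = 0.017857.
Hence σ₀² = 1/0.017857 ≈ 56.0.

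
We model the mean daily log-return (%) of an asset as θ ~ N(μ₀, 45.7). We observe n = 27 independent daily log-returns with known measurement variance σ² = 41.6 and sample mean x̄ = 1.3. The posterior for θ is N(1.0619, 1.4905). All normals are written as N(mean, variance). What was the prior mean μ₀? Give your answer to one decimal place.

With known observation variance, the Normal–Normal posterior has precision τ_n = τ₀ + n/σ² and mean μ_n = (τ₀μ₀ + (n/σ²)x̄)/τ_n.
Here τ₀ = 1/45.7 = 0.021882 and τ_data = 27/41.6 = 0.649038, so τ_n = 0.670920.
Rearranging for μ₀: μ₀ = (μ_n·τ_n − τ_data·x̄)/τ₀ = (1.0619·0.670920 − 0.649038·1.3) / 0.021882 = -0.131299/0.021882 ≈ -6.0.

μ₀ = -6.0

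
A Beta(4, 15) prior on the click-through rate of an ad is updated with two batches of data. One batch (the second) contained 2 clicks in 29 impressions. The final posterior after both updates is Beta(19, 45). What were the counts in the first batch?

Because Beta–binomial updating is additive in the counts, the combined data contributed (α_post−α_prior, β_post−β_prior) successes and failures.
Total across both batches: 19−4=15 clicks, 45−15=30 non-clicks.
Subtract the second batch: 15−2=13 clicks and 30−27=3 non-clicks.

13 clicks and 3 non-clicks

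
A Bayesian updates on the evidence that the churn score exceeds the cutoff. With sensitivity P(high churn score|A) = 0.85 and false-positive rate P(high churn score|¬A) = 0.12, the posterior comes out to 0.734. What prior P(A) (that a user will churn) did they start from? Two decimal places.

P(A) = 0.28

In odds form, posterior odds = prior odds × likelihood ratio, so prior odds = posterior odds ÷ LR.
Posterior odds = 0.734/(1−0.734) = 2.7594. LR = 0.85/0.12 = 7.0833.
Prior odds = 2.7594/7.0833 = 0.3896, so P(A) = 0.3896/(1+0.3896) ≈ 0.28.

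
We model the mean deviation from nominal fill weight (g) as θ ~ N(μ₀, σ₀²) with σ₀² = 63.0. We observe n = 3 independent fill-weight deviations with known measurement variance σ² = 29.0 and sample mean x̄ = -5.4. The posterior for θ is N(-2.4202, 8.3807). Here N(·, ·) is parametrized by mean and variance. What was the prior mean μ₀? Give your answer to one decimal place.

With known observation variance, the Normal–Normal posterior has precision τ_n = τ₀ + n/σ² and mean μ_n = (τ₀μ₀ + (n/σ²)x̄)/τ_n.
Here τ₀ = 1/63.0 = 0.015873 and τ_data = 3/29.0 = 0.103448, so τ_n = 0.119321.
Rearranging for μ₀: μ₀ = (μ_n·τ_n − τ_data·x̄)/τ₀ = (-2.4202·0.119321 − 0.103448·-5.4) / 0.015873 = 0.269839/0.015873 ≈ 17.0.

μ₀ = 17.0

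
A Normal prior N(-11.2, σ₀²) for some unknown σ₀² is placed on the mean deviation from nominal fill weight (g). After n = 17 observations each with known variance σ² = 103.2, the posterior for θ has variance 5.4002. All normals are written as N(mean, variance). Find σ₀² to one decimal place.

σ₀² = 48.9

For the Normal–Normal model with known σ², precisions add: τ_n = τ₀ + n/σ².
So 1/σ₀² = 1/5.4002 − 17/103.2 = 0.185178 − 0.164729 = 0.020449.
Hence σ₀² = 1/0.020449 ≈ 48.9.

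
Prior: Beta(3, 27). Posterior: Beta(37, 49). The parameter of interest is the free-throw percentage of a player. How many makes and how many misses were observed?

34 makes and 22 misses

A Beta(a, b) prior with s successes and f failures in binomial data gives a Beta(a+s, b+f) posterior.
Match parameters: s=37−3=34, f=49−27=22.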